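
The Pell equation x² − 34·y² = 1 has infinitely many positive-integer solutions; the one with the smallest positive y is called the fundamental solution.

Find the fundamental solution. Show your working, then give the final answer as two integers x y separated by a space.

35 6

[5; 1,4,1,10] for √34; ℓ=4 ⇒ convergent index 3
i=0: a=5 ⇒ p=5, q=1
…
i=2: a=4 ⇒ p=29, q=5
i=3: a=1 ⇒ p=35, q=6
fundamental: x₁=35, y₁=6  (since 1225 − 34·36 = 1)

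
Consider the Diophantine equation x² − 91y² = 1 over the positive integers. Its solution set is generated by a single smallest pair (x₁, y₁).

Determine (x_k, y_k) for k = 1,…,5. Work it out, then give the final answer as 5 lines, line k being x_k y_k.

1574 165
4954951 519420
15598184174 1635133995
49103078824801 5147401296840
154576476542289374 16204017647318325

[9; 1,1,5,1,5,1,1,18] for √91; ℓ=8 ⇒ convergent index 7
step 0: (9, 1)  from 9·(1,0) + (0,1)
step 1: (10, 1)  from 1·(9,1) + (1,0)
…
step 5: (725, 76)  from 5·(124,13) + (105,11)
step 6: (849, 89)  from 1·(725,76) + (124,13)
step 7: (1574, 165)  from 1·(849,89) + (725,76)
fundamental: x₁=1574, y₁=165  (since 2477476 − 91·27225 = 1)
n=2: (1574,165)∘(1574,165) = (1574·1574+91·165·165, 1574·165+165·1574) = (4954951,519420)
n=3: (4954951,519420)∘(1574,165) = (1574·4954951+91·165·519420, 1574·519420+165·4954951) = (15598184174,1635133995)
n=4: (15598184174,1635133995)∘(1574,165) = (1574·15598184174+91·165·1635133995, 1574·1635133995+165·15598184174) = (49103078824801,5147401296840)
n=5: (49103078824801,5147401296840)∘(1574,165) = (1574·49103078824801+91·165·5147401296840, 1574·5147401296840+165·49103078824801) = (154576476542289374,16204017647318325)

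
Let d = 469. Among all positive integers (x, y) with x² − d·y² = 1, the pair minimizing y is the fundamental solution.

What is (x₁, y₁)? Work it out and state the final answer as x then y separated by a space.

137215 6336

√469 → a₀=21, period (1,1,1,10,6,10,1,1,1,42); ℓ=10 even so k=9
step 0: (21, 1)  from 21·(1,0) + (0,1)
step 1: (22, 1)  from 1·(21,1) + (1,0)
…
step 5: (4223, 195)  from 6·(693,32) + (65,3)
…
step 8: (90069, 4159)  from 1·(47146,2177) + (42923,1982)
step 9: (137215, 6336)  from 1·(90069,4159) + (47146,2177)
(x₁, y₁) = (137215, 6336);  137215² − 469·6336² = 1 ✓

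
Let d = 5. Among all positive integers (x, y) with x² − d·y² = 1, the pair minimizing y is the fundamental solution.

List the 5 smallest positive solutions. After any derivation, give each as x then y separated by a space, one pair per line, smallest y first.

d=5: √d = [2; 4] (ℓ=1, odd), read p_1/q_1
k=0  a_k=2  p_k/q_k = 2/1
k=1  a_k=4  p_k/q_k = 9/4
(x₁, y₁) = (9, 4);  9² − 5·4² = 1 ✓
n=2: (9,4)∘(9,4) = (9·9+5·4·4, 9·4+4·9) = (161,72)
n=3: (161,72)∘(9,4) = (9·161+5·4·72, 9·72+4·161) = (2889,1292)
n=4: (2889,1292)∘(9,4) = (9·2889+5·4·1292, 9·1292+4·2889) = (51841,23184)
n=5: (51841,23184)∘(9,4) = (9·51841+5·4·23184, 9·23184+4·51841) = (930249,416020)

9 4
161 72
2889 1292
51841 23184
930249 416020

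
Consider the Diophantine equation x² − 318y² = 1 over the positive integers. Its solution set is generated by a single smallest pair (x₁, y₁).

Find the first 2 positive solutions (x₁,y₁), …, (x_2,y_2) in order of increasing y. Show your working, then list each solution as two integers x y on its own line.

√318 → a₀=17, period (1,4,1,34); ℓ=4 even so k=3
a_0=17:  p_0=17·1+0=17,  q_0=17·0+1=1
…
a_2=4:  p_2=4·18+17=89,  q_2=4·1+1=5
a_3=1:  p_3=1·89+18=107,  q_3=1·5+1=6
fundamental: x₁=107, y₁=6  (since 11449 − 318·36 = 1)
(107+6√318)^2 = 22897 + 1284√318

107 6
22897 1284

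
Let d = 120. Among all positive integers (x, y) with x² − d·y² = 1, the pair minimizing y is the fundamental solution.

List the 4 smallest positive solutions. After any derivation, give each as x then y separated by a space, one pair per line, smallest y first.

√120 = [10; 1,20, …], period ℓ=2 (even) → k=1
i=0: a=10 ⇒ p=10, q=1
i=1: a=1 ⇒ p=11, q=1
(x₁, y₁) = (11, 1);  11² − 120·1² = 1 ✓
(11+1√120)^2 = 241 + 22√120
(11+1√120)^3 = 5291 + 483√120
(11+1√120)^4 = 116161 + 10604√120

11 1
241 22
5291 483
116161 10604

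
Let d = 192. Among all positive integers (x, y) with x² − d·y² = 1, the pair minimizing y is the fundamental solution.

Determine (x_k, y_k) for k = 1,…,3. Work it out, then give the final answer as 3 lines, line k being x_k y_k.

97 7
18817 1358
3650401 263445

d=192: √d = [13; 1,5,1,26] (ℓ=4, even), read p_3/q_3
k=0  a_k=13  p_k/q_k = 13/1
k=1  a_k=1  p_k/q_k = 14/1
k=2  a_k=5  p_k/q_k = 83/6
k=3  a_k=1  p_k/q_k = 97/7
fundamental: x₁=97, y₁=7  (since 9409 − 192·49 = 1)
(x_2, y_2) = (97·97 + 192·7·7, 97·7 + 7·97) = (18817, 1358)
(x_3, y_3) = (97·18817 + 192·7·1358, 97·1358 + 7·18817) = (3650401, 263445)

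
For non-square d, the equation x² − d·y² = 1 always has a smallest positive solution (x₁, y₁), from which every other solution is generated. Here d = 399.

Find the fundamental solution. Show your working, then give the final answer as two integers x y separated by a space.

√399 → a₀=19, period (1,38); ℓ=2 even so k=1
i=0: a=19 ⇒ p=19, q=1
i=1: a=1 ⇒ p=20, q=1
→ (20, 1).  Check: 20²=400, 399·1²=399, difference 1.

20 1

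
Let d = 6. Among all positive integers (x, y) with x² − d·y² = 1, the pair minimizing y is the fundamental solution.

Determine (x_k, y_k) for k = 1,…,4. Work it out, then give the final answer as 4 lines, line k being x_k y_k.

[2; 2,4] for √6; ℓ=2 ⇒ convergent index 1
step 0: (2, 1)  from 2·(1,0) + (0,1)
step 1: (5, 2)  from 2·(2,1) + (1,0)
(x₁, y₁) = (5, 2);  5² − 6·2² = 1 ✓
k=2:  x_2 = 5·5+6·2·2 = 49,  y_2 = 5·2+2·5 = 20
k=3:  x_3 = 5·49+6·2·20 = 485,  y_3 = 5·20+2·49 = 198
k=4:  x_4 = 5·485+6·2·198 = 4801,  y_4 = 5·198+2·485 = 1960

5 2
49 20
485 198
4801 1960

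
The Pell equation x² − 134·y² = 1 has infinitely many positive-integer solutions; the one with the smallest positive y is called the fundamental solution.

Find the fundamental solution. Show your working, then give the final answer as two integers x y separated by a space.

d=134: √d = [11; 1,1,2,1,3,…,1,1,22] (ℓ=14, even), read p_13/q_13
step 0: (11, 1)  from 11·(1,0) + (0,1)
step 1: (12, 1)  from 1·(11,1) + (1,0)
step 2: (23, 2)  from 1·(12,1) + (11,1)
step 3: (58, 5)  from 2·(23,2) + (12,1)
step 4: (81, 7)  from 1·(58,5) + (23,2)
step 5: (301, 26)  from 3·(81,7) + (58,5)
step 6: (382, 33)  from 1·(301,26) + (81,7)
step 7: (4121, 356)  from 10·(382,33) + (301,26)
…
step 11: (61896, 5347)  from 2·(22133,1912) + (17630,1523)
step 12: (84029, 7259)  from 1·(61896,5347) + (22133,1912)
step 13: (145925, 12606)  from 1·(84029,7259) + (61896,5347)
→ (145925, 12606).  Check: 145925²=21294105625, 134·12606²=21294105624, difference 1.

145925 12606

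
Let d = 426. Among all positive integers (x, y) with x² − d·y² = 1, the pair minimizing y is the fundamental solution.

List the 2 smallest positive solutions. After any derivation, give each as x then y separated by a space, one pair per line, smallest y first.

88751 4300
15753480001 763258600

d=426: √d = [20; 1,1,1,3,2,6,2,3,1,1,1,40] (ℓ=12, even), read p_11/q_11
step 0: (20, 1)  from 20·(1,0) + (0,1)
step 1: (21, 1)  from 1·(20,1) + (1,0)
step 2: (41, 2)  from 1·(21,1) + (20,1)
step 3: (62, 3)  from 1·(41,2) + (21,1)
step 4: (227, 11)  from 3·(62,3) + (41,2)
step 5: (516, 25)  from 2·(227,11) + (62,3)
…
step 7: (7162, 347)  from 2·(3323,161) + (516,25)
step 8: (24809, 1202)  from 3·(7162,347) + (3323,161)
…
step 10: (56780, 2751)  from 1·(31971,1549) + (24809,1202)
step 11: (88751, 4300)  from 1·(56780,2751) + (31971,1549)
→ (88751, 4300).  Check: 88751²=7876740001, 426·4300²=7876740000, difference 1.
(88751+4300√426)^2 = 15753480001 + 763258600√426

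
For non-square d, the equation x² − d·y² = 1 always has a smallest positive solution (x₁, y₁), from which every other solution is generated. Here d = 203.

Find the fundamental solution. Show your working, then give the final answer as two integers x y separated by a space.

57 4

d=203: √d = [14; 4,28] (ℓ=2, even), read p_1/q_1
a_0=14:  p_0=14·1+0=14,  q_0=14·0+1=1
a_1=4:  p_1=4·14+1=57,  q_1=4·1+0=4
fundamental: x₁=57, y₁=4  (since 3249 − 203·16 = 1)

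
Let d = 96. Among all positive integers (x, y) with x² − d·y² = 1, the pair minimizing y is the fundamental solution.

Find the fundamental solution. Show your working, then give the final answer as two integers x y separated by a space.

49 5

√96 → a₀=9, period (1,3,1,18); ℓ=4 even so k=3
k=0  a_k=9  p_k/q_k = 9/1
…
k=2  a_k=3  p_k/q_k = 39/4
k=3  a_k=1  p_k/q_k = 49/5
fundamental: x₁=49, y₁=5  (since 2401 − 96·25 = 1)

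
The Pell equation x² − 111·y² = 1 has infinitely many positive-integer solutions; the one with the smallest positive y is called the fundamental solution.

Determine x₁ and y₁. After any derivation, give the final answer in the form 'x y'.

d=111: √d = [10; 1,1,6,1,1,20] (ℓ=6, even), read p_5/q_5
step 0: (10, 1)  from 10·(1,0) + (0,1)
…
step 3: (137, 13)  from 6·(21,2) + (11,1)
step 4: (158, 15)  from 1·(137,13) + (21,2)
step 5: (295, 28)  from 1·(158,15) + (137,13)
→ (295, 28).  Check: 295²=87025, 111·28²=87024, difference 1.

295 28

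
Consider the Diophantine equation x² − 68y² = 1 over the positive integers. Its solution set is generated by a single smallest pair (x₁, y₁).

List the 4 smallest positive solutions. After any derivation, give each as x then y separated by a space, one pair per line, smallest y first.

33 4
2177 264
143649 17420
9478657 1149456

d=68: √d = [8; 4,16] (ℓ=2, even), read p_1/q_1
i=0: a=8 ⇒ p=8, q=1
i=1: a=4 ⇒ p=33, q=4
→ (33, 4).  Check: 33²=1089, 68·4²=1088, difference 1.
(33+4√68)^2 = 2177 + 264√68
(33+4√68)^3 = 143649 + 17420√68
(33+4√68)^4 = 9478657 + 1149456√68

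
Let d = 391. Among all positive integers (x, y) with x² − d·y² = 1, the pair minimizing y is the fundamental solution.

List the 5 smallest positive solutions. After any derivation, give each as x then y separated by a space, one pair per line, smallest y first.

[19; 1,3,2,2,1,…,3,1,38] for √391; ℓ=16 ⇒ convergent index 15
a_0=19:  p_0=19·1+0=19,  q_0=19·0+1=1
…
a_2=3:  p_2=3·20+19=79,  q_2=3·1+1=4
a_3=2:  p_3=2·79+20=178,  q_3=2·4+1=9
…
a_5=1:  p_5=1·435+178=613,  q_5=1·22+9=31
a_6=1:  p_6=1·613+435=1048,  q_6=1·31+22=53
…
a_11=1:  p_11=1·160266+107747=268013,  q_11=1·8105+5449=13554
a_12=2:  p_12=2·268013+160266=696292,  q_12=2·13554+8105=35213
a_13=2:  p_13=2·696292+268013=1660597,  q_13=2·35213+13554=83980
a_14=3:  p_14=3·1660597+696292=5678083,  q_14=3·83980+35213=287153
a_15=1:  p_15=1·5678083+1660597=7338680,  q_15=1·287153+83980=371133
fundamental: x₁=7338680, y₁=371133  (since 53856224142400 − 391·137739703689 = 1)
n=2: (7338680,371133)∘(7338680,371133) = (7338680·7338680+391·371133·371133, 7338680·371133+371133·7338680) = (107712448284799,5447252648880)
n=3: (107712448284799,5447252648880)∘(7338680,371133) = (7338680·107712448284799+391·371133·5447252648880, 7338680·5447252648880+371133·107712448284799) = (1580934379957370111960,79951288138564985667)
n=4: (1580934379957370111960,79951288138564985667)∘(7338680,371133) = (7338680·1580934379957370111960+391·371133·79951288138564985667, 7338680·79951288138564985667+371133·1580934379957370111960) = (23203943031010998074028940801,1173473838473442730776750240)
n=5: (23203943031010998074028940801,1173473838473442730776750240)∘(7338680,371133) = (7338680·23203943031010998074028940801+391·371133·1173473838473442730776750240, 7338680·1173473838473442730776750240+371133·23203943031010998074028940801) = (340572625285638001757449457184853400,17223497977856489447705304337580733)

7338680 371133
107712448284799 5447252648880
1580934379957370111960 79951288138564985667
23203943031010998074028940801 1173473838473442730776750240
340572625285638001757449457184853400 17223497977856489447705304337580733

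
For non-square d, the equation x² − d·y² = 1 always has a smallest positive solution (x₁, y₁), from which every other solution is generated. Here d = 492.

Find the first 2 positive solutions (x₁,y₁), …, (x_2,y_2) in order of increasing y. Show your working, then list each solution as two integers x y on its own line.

√492 = [22; 5,1,1,10,1,1,5,44, …], period ℓ=8 (even) → k=7
a_0=22:  p_0=22·1+0=22,  q_0=22·0+1=1
…
a_2=1:  p_2=1·111+22=133,  q_2=1·5+1=6
a_3=1:  p_3=1·133+111=244,  q_3=1·6+5=11
…
a_5=1:  p_5=1·2573+244=2817,  q_5=1·116+11=127
a_6=1:  p_6=1·2817+2573=5390,  q_6=1·127+116=243
a_7=5:  p_7=5·5390+2817=29767,  q_7=5·243+127=1342
(x₁, y₁) = (29767, 1342);  29767² − 492·1342² = 1 ✓
(29767+1342√492)^2 = 1772148577 + 79894628√492

29767 1342
1772148577 79894628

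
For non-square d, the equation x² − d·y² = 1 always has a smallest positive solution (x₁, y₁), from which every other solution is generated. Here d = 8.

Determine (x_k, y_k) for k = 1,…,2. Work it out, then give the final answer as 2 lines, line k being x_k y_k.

[2; 1,4] for √8; ℓ=2 ⇒ convergent index 1
a_0=2:  p_0=2·1+0=2,  q_0=2·0+1=1
a_1=1:  p_1=1·2+1=3,  q_1=1·1+0=1
(x₁, y₁) = (3, 1);  3² − 8·1² = 1 ✓
n=2: (3,1)∘(3,1) = (3·3+8·1·1, 3·1+1·3) = (17,6)

3 1
17 6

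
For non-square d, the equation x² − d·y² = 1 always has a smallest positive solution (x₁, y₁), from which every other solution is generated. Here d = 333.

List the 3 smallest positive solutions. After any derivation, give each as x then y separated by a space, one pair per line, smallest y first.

√333 = [18; 4,36, …], period ℓ=2 (even) → k=1
i=0: a=18 ⇒ p=18, q=1
i=1: a=4 ⇒ p=73, q=4
→ (73, 4).  Check: 73²=5329, 333·4²=5328, difference 1.
(x_2, y_2) = (73·73 + 333·4·4, 73·4 + 4·73) = (10657, 584)
(x_3, y_3) = (73·10657 + 333·4·584, 73·584 + 4·10657) = (1555849, 85260)

73 4
10657 584
1555849 85260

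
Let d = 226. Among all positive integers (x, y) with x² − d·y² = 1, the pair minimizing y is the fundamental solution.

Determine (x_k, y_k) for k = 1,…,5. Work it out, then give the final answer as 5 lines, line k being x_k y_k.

451 30
406801 27060
366934051 24408090
330974107201 22016070120
298538277761251 19858470840150

√226 = [15; 30, …], period ℓ=1 (odd) → k=1
a_0=15:  p_0=15·1+0=15,  q_0=15·0+1=1
a_1=30:  p_1=30·15+1=451,  q_1=30·1+0=30
→ (451, 30).  Check: 451²=203401, 226·30²=203400, difference 1.
k=2:  x_2 = 451·451+226·30·30 = 406801,  y_2 = 451·30+30·451 = 27060
k=3:  x_3 = 451·406801+226·30·27060 = 366934051,  y_3 = 451·27060+30·406801 = 24408090
k=4:  x_4 = 451·366934051+226·30·24408090 = 330974107201,  y_4 = 451·24408090+30·366934051 = 22016070120
k=5:  x_5 = 451·330974107201+226·30·22016070120 = 298538277761251,  y_5 = 451·22016070120+30·330974107201 = 19858470840150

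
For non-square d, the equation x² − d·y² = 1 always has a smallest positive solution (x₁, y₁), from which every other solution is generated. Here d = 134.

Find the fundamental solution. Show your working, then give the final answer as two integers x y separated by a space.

145925 12606

[11; 1,1,2,1,3,…,1,1,22] for √134; ℓ=14 ⇒ convergent index 13
i=0: a=11 ⇒ p=11, q=1
i=1: a=1 ⇒ p=12, q=1
…
i=4: a=1 ⇒ p=81, q=7
i=5: a=3 ⇒ p=301, q=26
i=6: a=1 ⇒ p=382, q=33
…
i=8: a=1 ⇒ p=4503, q=389
i=9: a=3 ⇒ p=17630, q=1523
…
i=12: a=1 ⇒ p=84029, q=7259
i=13: a=1 ⇒ p=145925, q=12606
fundamental: x₁=145925, y₁=12606  (since 21294105625 − 134·158911236 = 1)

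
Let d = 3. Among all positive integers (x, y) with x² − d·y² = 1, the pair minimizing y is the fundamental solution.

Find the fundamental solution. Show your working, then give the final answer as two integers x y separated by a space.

2 1

√3 = [1; 1,2, …], period ℓ=2 (even) → k=1
i=0: a=1 ⇒ p=1, q=1
i=1: a=1 ⇒ p=2, q=1
(x₁, y₁) = (2, 1);  2² − 3·1² = 1 ✓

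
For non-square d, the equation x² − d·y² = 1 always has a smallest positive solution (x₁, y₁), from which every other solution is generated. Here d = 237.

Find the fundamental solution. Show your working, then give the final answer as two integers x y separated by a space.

d=237: √d = [15; 2,1,1,7,10,7,1,1,2,30] (ℓ=10, even), read p_9/q_9
step 0: (15, 1)  from 15·(1,0) + (0,1)
…
step 7: (48001, 3118)  from 1·(42074,2733) + (5927,385)
step 8: (90075, 5851)  from 1·(48001,3118) + (42074,2733)
step 9: (228151, 14820)  from 2·(90075,5851) + (48001,3118)
→ (228151, 14820).  Check: 228151²=52052878801, 237·14820²=52052878800, difference 1.

228151 14820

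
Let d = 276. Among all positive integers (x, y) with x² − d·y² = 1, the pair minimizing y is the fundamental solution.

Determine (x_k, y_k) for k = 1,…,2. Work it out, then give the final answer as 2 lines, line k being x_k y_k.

7775 468
120901249 7277400

[16; 1,1,1,1,2,2,2,1,1,1,1,32] for √276; ℓ=12 ⇒ convergent index 11
a_0=16:  p_0=16·1+0=16,  q_0=16·0+1=1
…
a_2=1:  p_2=1·17+16=33,  q_2=1·1+1=2
…
a_4=1:  p_4=1·50+33=83,  q_4=1·3+2=5
a_5=2:  p_5=2·83+50=216,  q_5=2·5+3=13
a_6=2:  p_6=2·216+83=515,  q_6=2·13+5=31
a_7=2:  p_7=2·515+216=1246,  q_7=2·31+13=75
…
a_9=1:  p_9=1·1761+1246=3007,  q_9=1·106+75=181
a_10=1:  p_10=1·3007+1761=4768,  q_10=1·181+106=287
a_11=1:  p_11=1·4768+3007=7775,  q_11=1·287+181=468
(x₁, y₁) = (7775, 468);  7775² − 276·468² = 1 ✓
(x_2, y_2) = (7775·7775 + 276·468·468, 7775·468 + 468·7775) = (120901249, 7277400)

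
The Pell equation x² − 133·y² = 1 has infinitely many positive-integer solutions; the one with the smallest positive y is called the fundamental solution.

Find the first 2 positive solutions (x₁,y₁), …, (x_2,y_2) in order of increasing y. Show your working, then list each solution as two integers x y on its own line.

√133 = [11; 1,1,7,5,1,…,1,1,22, …], period ℓ=16 (even) → k=15
a_0=11:  p_0=11·1+0=11,  q_0=11·0+1=1
…
a_2=1:  p_2=1·12+11=23,  q_2=1·1+1=2
a_3=7:  p_3=7·23+12=173,  q_3=7·2+1=15
a_4=5:  p_4=5·173+23=888,  q_4=5·15+2=77
a_5=1:  p_5=1·888+173=1061,  q_5=1·77+15=92
a_6=1:  p_6=1·1061+888=1949,  q_6=1·92+77=169
…
a_8=2:  p_8=2·3010+1949=7969,  q_8=2·261+169=691
a_9=1:  p_9=1·7969+3010=10979,  q_9=1·691+261=952
a_10=1:  p_10=1·10979+7969=18948,  q_10=1·952+691=1643
…
a_12=5:  p_12=5·29927+18948=168583,  q_12=5·2595+1643=14618
…
a_14=1:  p_14=1·1210008+168583=1378591,  q_14=1·104921+14618=119539
a_15=1:  p_15=1·1378591+1210008=2588599,  q_15=1·119539+104921=224460
(x₁, y₁) = (2588599, 224460);  2588599² − 133·224460² = 1 ✓
(2588599+224460√133)^2 = 13401689565601 + 1162073863080√133

2588599 224460
13401689565601 1162073863080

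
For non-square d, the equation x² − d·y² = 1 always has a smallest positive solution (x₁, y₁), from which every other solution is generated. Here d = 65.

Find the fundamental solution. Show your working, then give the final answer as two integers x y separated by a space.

[8; 16] for √65; ℓ=1 ⇒ convergent index 1
k=0  a_k=8  p_k/q_k = 8/1
k=1  a_k=16  p_k/q_k = 129/16
fundamental: x₁=129, y₁=16  (since 16641 − 65·256 = 1)

129 16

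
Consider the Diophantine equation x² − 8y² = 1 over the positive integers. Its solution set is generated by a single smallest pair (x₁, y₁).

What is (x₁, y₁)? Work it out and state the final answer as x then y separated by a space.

3 1

d=8: √d = [2; 1,4] (ℓ=2, even), read p_1/q_1
k=0  a_k=2  p_k/q_k = 2/1
k=1  a_k=1  p_k/q_k = 3/1
→ (3, 1).  Check: 3²=9, 8·1²=8, difference 1.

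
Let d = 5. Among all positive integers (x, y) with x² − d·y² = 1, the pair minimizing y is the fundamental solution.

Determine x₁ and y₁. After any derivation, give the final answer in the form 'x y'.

9 4

√5 → a₀=2, period (4); ℓ=1 odd so k=1
a_0=2:  p_0=2·1+0=2,  q_0=2·0+1=1
a_1=4:  p_1=4·2+1=9,  q_1=4·1+0=4
→ (9, 4).  Check: 9²=81, 5·4²=80, difference 1.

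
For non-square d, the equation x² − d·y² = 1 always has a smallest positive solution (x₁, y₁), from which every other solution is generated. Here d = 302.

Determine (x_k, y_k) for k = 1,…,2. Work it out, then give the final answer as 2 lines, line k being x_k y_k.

4276623 246092
36579008568257 2104885414632

d=302: √d = [17; 2,1,1,1,4,…,1,2,34] (ℓ=16, even), read p_15/q_15
step 0: (17, 1)  from 17·(1,0) + (0,1)
step 1: (35, 2)  from 2·(17,1) + (1,0)
step 2: (52, 3)  from 1·(35,2) + (17,1)
step 3: (87, 5)  from 1·(52,3) + (35,2)
step 4: (139, 8)  from 1·(87,5) + (52,3)
step 5: (643, 37)  from 4·(139,8) + (87,5)
step 6: (1425, 82)  from 2·(643,37) + (139,8)
step 7: (2068, 119)  from 1·(1425,82) + (643,37)
step 8: (34513, 1986)  from 16·(2068,119) + (1425,82)
step 9: (36581, 2105)  from 1·(34513,1986) + (2068,119)
…
step 14: (1617193, 93059)  from 1·(1042237,59974) + (574956,33085)
step 15: (4276623, 246092)  from 2·(1617193,93059) + (1042237,59974)
→ (4276623, 246092).  Check: 4276623²=18289504284129, 302·246092²=18289504284128, difference 1.
(4276623+246092√302)^2 = 36579008568257 + 2104885414632√302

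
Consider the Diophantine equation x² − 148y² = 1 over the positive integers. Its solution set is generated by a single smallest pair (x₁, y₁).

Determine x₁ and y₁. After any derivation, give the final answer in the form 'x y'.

√148 → a₀=12, period (6,24); ℓ=2 even so k=1
k=0  a_k=12  p_k/q_k = 12/1
k=1  a_k=6  p_k/q_k = 73/6
→ (73, 6).  Check: 73²=5329, 148·6²=5328, difference 1.

73 6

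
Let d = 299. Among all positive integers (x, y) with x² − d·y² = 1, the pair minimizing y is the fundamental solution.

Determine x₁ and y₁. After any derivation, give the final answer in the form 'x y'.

[17; 3,2,3,34] for √299; ℓ=4 ⇒ convergent index 3
i=0: a=17 ⇒ p=17, q=1
…
i=2: a=2 ⇒ p=121, q=7
i=3: a=3 ⇒ p=415, q=24
→ (415, 24).  Check: 415²=172225, 299·24²=172224, difference 1.

415 24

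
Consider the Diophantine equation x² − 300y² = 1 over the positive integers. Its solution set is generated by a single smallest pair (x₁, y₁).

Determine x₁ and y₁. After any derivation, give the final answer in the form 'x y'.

√300 = [17; 3,8,3,34, …], period ℓ=4 (even) → k=3
step 0: (17, 1)  from 17·(1,0) + (0,1)
…
step 2: (433, 25)  from 8·(52,3) + (17,1)
step 3: (1351, 78)  from 3·(433,25) + (52,3)
→ (1351, 78).  Check: 1351²=1825201, 300·78²=1825200, difference 1.

1351 78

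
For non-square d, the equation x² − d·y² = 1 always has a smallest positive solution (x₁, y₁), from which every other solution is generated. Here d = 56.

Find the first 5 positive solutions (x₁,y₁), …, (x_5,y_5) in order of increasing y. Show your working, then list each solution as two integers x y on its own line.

15 2
449 60
13455 1798
403201 53880
12082575 1614602

√56 = [7; 2,14, …], period ℓ=2 (even) → k=1
k=0  a_k=7  p_k/q_k = 7/1
k=1  a_k=2  p_k/q_k = 15/2
fundamental: x₁=15, y₁=2  (since 225 − 56·4 = 1)
k=2:  x_2 = 15·15+56·2·2 = 449,  y_2 = 15·2+2·15 = 60
k=3:  x_3 = 15·449+56·2·60 = 13455,  y_3 = 15·60+2·449 = 1798
k=4:  x_4 = 15·13455+56·2·1798 = 403201,  y_4 = 15·1798+2·13455 = 53880
k=5:  x_5 = 15·403201+56·2·53880 = 12082575,  y_5 = 15·53880+2·403201 = 1614602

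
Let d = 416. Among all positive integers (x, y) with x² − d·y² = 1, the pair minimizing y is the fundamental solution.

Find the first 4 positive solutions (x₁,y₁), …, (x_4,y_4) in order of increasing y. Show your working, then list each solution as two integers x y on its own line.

√416 = [20; 2,1,1,9,1,1,2,40, …], period ℓ=8 (even) → k=7
step 0: (20, 1)  from 20·(1,0) + (0,1)
…
step 2: (61, 3)  from 1·(41,2) + (20,1)
step 3: (102, 5)  from 1·(61,3) + (41,2)
step 4: (979, 48)  from 9·(102,5) + (61,3)
…
step 6: (2060, 101)  from 1·(1081,53) + (979,48)
step 7: (5201, 255)  from 2·(2060,101) + (1081,53)
→ (5201, 255).  Check: 5201²=27050401, 416·255²=27050400, difference 1.
k=2:  x_2 = 5201·5201+416·255·255 = 54100801,  y_2 = 5201·255+255·5201 = 2652510
k=3:  x_3 = 5201·54100801+416·255·2652510 = 562756526801,  y_3 = 5201·2652510+255·54100801 = 27591408765
k=4:  x_4 = 5201·562756526801+416·255·27591408765 = 5853793337683201,  y_4 = 5201·27591408765+255·562756526801 = 287005831321020

5201 255
54100801 2652510
562756526801 27591408765
5853793337683201 287005831321020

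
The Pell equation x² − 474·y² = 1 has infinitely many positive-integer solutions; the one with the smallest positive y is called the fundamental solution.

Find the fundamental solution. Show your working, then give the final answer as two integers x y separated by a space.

193549 8890

√474 = [21; 1,3,2,1,1,…,3,1,42, …], period ℓ=14 (even) → k=13
i=0: a=21 ⇒ p=21, q=1
…
i=2: a=3 ⇒ p=87, q=4
i=3: a=2 ⇒ p=196, q=9
…
i=6: a=1 ⇒ p=762, q=35
i=7: a=6 ⇒ p=5051, q=232
…
i=9: a=1 ⇒ p=10864, q=499
i=10: a=1 ⇒ p=16677, q=766
i=11: a=2 ⇒ p=44218, q=2031
i=12: a=3 ⇒ p=149331, q=6859
i=13: a=1 ⇒ p=193549, q=8890
→ (193549, 8890).  Check: 193549²=37461215401, 474·8890²=37461215400, difference 1.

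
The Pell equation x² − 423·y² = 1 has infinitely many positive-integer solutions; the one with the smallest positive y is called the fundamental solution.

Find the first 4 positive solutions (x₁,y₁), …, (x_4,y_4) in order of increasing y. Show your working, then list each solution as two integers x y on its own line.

4607 224
42448897 2063936
391124132351 19017106080
3603817713033217 175223613357184

d=423: √d = [20; 1,1,3,4,3,1,1,40] (ℓ=8, even), read p_7/q_7
step 0: (20, 1)  from 20·(1,0) + (0,1)
step 1: (21, 1)  from 1·(20,1) + (1,0)
step 2: (41, 2)  from 1·(21,1) + (20,1)
step 3: (144, 7)  from 3·(41,2) + (21,1)
…
step 6: (2612, 127)  from 1·(1995,97) + (617,30)
step 7: (4607, 224)  from 1·(2612,127) + (1995,97)
fundamental: x₁=4607, y₁=224  (since 21224449 − 423·50176 = 1)
(x_2, y_2) = (4607·4607 + 423·224·224, 4607·224 + 224·4607) = (42448897, 2063936)
(x_3, y_3) = (4607·42448897 + 423·224·2063936, 4607·2063936 + 224·42448897) = (391124132351, 19017106080)
(x_4, y_4) = (4607·391124132351 + 423·224·19017106080, 4607·19017106080 + 224·391124132351) = (3603817713033217, 175223613357184)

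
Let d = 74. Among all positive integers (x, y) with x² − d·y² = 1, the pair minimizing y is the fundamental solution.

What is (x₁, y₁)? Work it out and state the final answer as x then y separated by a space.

3699 430

[8; 1,1,1,1,16] for √74; ℓ=5 ⇒ convergent index 9
k=0  a_k=8  p_k/q_k = 8/1
k=1  a_k=1  p_k/q_k = 9/1
k=2  a_k=1  p_k/q_k = 17/2
…
k=5  a_k=16  p_k/q_k = 714/83
…
k=8  a_k=1  p_k/q_k = 2228/259
k=9  a_k=1  p_k/q_k = 3699/430
(x₁, y₁) = (3699, 430);  3699² − 74·430² = 1 ✓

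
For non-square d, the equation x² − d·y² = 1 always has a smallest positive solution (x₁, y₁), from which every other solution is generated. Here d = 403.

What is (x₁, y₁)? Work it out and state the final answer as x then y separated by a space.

[20; 13,2,1,3,1,3,1,2,13,40] for √403; ℓ=10 ⇒ convergent index 9
k=0  a_k=20  p_k/q_k = 20/1
…
k=2  a_k=2  p_k/q_k = 542/27
k=3  a_k=1  p_k/q_k = 803/40
k=4  a_k=3  p_k/q_k = 2951/147
k=5  a_k=1  p_k/q_k = 3754/187
…
k=7  a_k=1  p_k/q_k = 17967/895
k=8  a_k=2  p_k/q_k = 50147/2498
k=9  a_k=13  p_k/q_k = 669878/33369
fundamental: x₁=669878, y₁=33369  (since 448736534884 − 403·1113490161 = 1)

669878 33369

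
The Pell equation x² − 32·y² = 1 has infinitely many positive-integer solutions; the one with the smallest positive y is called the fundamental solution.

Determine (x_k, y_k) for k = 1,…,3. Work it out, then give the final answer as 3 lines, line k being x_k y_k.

[5; 1,1,1,10] for √32; ℓ=4 ⇒ convergent index 3
a_0=5:  p_0=5·1+0=5,  q_0=5·0+1=1
…
a_2=1:  p_2=1·6+5=11,  q_2=1·1+1=2
a_3=1:  p_3=1·11+6=17,  q_3=1·2+1=3
fundamental: x₁=17, y₁=3  (since 289 − 32·9 = 1)
(17+3√32)^2 = 577 + 102√32
(17+3√32)^3 = 19601 + 3465√32

17 3
577 102
19601 3465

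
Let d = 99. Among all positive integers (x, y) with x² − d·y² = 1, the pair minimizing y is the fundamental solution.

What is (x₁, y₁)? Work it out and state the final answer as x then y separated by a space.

10 1

√99 = [9; 1,18, …], period ℓ=2 (even) → k=1
a_0=9:  p_0=9·1+0=9,  q_0=9·0+1=1
a_1=1:  p_1=1·9+1=10,  q_1=1·1+0=1
fundamental: x₁=10, y₁=1  (since 100 − 99·1 = 1)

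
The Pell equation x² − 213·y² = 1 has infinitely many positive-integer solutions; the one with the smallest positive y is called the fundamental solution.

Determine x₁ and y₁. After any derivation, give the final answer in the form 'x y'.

194399 13320

d=213: √d = [14; 1,1,2,6,1,8,1,6,2,1,1,28] (ℓ=12, even), read p_11/q_11
i=0: a=14 ⇒ p=14, q=1
i=1: a=1 ⇒ p=15, q=1
i=2: a=1 ⇒ p=29, q=2
i=3: a=2 ⇒ p=73, q=5
…
i=5: a=1 ⇒ p=540, q=37
i=6: a=8 ⇒ p=4787, q=328
i=7: a=1 ⇒ p=5327, q=365
i=8: a=6 ⇒ p=36749, q=2518
i=9: a=2 ⇒ p=78825, q=5401
i=10: a=1 ⇒ p=115574, q=7919
i=11: a=1 ⇒ p=194399, q=13320
(x₁, y₁) = (194399, 13320);  194399² − 213·13320² = 1 ✓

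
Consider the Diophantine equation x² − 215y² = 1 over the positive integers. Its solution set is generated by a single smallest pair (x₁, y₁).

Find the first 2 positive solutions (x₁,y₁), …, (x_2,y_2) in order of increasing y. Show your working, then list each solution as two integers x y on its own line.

√215 → a₀=14, period (1,1,1,28); ℓ=4 even so k=3
a_0=14:  p_0=14·1+0=14,  q_0=14·0+1=1
a_1=1:  p_1=1·14+1=15,  q_1=1·1+0=1
a_2=1:  p_2=1·15+14=29,  q_2=1·1+1=2
a_3=1:  p_3=1·29+15=44,  q_3=1·2+1=3
→ (44, 3).  Check: 44²=1936, 215·3²=1935, difference 1.
k=2:  x_2 = 44·44+215·3·3 = 3871,  y_2 = 44·3+3·44 = 264

44 3
3871 264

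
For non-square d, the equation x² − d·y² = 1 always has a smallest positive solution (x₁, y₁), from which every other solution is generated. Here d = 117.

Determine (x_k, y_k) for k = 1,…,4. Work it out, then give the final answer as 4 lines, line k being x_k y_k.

649 60
842401 77880
1093435849 101088180
1419278889601 131212379760

√117 = [10; 1,4,2,4,1,20, …], period ℓ=6 (even) → k=5
k=0  a_k=10  p_k/q_k = 10/1
…
k=4  a_k=4  p_k/q_k = 530/49
k=5  a_k=1  p_k/q_k = 649/60
→ (649, 60).  Check: 649²=421201, 117·60²=421200, difference 1.
(649+60√117)^2 = 842401 + 77880√117
(649+60√117)^3 = 1093435849 + 101088180√117
(649+60√117)^4 = 1419278889601 + 131212379760√117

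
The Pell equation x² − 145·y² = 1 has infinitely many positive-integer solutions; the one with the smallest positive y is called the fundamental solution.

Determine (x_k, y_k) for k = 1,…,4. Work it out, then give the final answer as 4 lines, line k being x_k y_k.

[12; 24] for √145; ℓ=1 ⇒ convergent index 1
a_0=12:  p_0=12·1+0=12,  q_0=12·0+1=1
a_1=24:  p_1=24·12+1=289,  q_1=24·1+0=24
(x₁, y₁) = (289, 24);  289² − 145·24² = 1 ✓
n=2: (289,24)∘(289,24) = (289·289+145·24·24, 289·24+24·289) = (167041,13872)
n=3: (167041,13872)∘(289,24) = (289·167041+145·24·13872, 289·13872+24·167041) = (96549409,8017992)
n=4: (96549409,8017992)∘(289,24) = (289·96549409+145·24·8017992, 289·8017992+24·96549409) = (55805391361,4634385504)

289 24
167041 13872
96549409 8017992
55805391361 4634385504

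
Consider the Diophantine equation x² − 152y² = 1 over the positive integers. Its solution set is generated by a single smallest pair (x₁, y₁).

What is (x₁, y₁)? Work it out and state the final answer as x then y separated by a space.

37 3

d=152: √d = [12; 3,24] (ℓ=2, even), read p_1/q_1
k=0  a_k=12  p_k/q_k = 12/1
k=1  a_k=3  p_k/q_k = 37/3
→ (37, 3).  Check: 37²=1369, 152·3²=1368, difference 1.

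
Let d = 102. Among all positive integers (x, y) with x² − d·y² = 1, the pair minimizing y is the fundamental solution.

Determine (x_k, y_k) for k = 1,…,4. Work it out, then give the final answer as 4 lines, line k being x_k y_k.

101 10
20401 2020
4120901 408030
832401601 82420040

√102 → a₀=10, period (10,20); ℓ=2 even so k=1
k=0  a_k=10  p_k/q_k = 10/1
k=1  a_k=10  p_k/q_k = 101/10
fundamental: x₁=101, y₁=10  (since 10201 − 102·100 = 1)
(x_2, y_2) = (101·101 + 102·10·10, 101·10 + 10·101) = (20401, 2020)
(x_3, y_3) = (101·20401 + 102·10·2020, 101·2020 + 10·20401) = (4120901, 408030)
(x_4, y_4) = (101·4120901 + 102·10·408030, 101·408030 + 10·4120901) = (832401601, 82420040)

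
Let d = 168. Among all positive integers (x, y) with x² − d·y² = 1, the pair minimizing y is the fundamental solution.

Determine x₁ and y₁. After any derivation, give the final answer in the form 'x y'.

[12; 1,24] for √168; ℓ=2 ⇒ convergent index 1
step 0: (12, 1)  from 12·(1,0) + (0,1)
step 1: (13, 1)  from 1·(12,1) + (1,0)
(x₁, y₁) = (13, 1);  13² − 168·1² = 1 ✓

13 1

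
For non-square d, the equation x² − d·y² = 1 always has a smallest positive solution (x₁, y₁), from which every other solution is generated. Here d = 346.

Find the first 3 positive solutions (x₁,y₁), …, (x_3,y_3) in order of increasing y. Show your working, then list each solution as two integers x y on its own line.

17299 930
598510801 32176140
20707276675699 1113230090790

[18; 1,1,1,1,36] for √346; ℓ=5 ⇒ convergent index 9
a_0=18:  p_0=18·1+0=18,  q_0=18·0+1=1
…
a_2=1:  p_2=1·19+18=37,  q_2=1·1+1=2
a_3=1:  p_3=1·37+19=56,  q_3=1·2+1=3
…
a_5=36:  p_5=36·93+56=3404,  q_5=36·5+3=183
a_6=1:  p_6=1·3404+93=3497,  q_6=1·183+5=188
a_7=1:  p_7=1·3497+3404=6901,  q_7=1·188+183=371
a_8=1:  p_8=1·6901+3497=10398,  q_8=1·371+188=559
a_9=1:  p_9=1·10398+6901=17299,  q_9=1·559+371=930
→ (17299, 930).  Check: 17299²=299255401, 346·930²=299255400, difference 1.
k=2:  x_2 = 17299·17299+346·930·930 = 598510801,  y_2 = 17299·930+930·17299 = 32176140
k=3:  x_3 = 17299·598510801+346·930·32176140 = 20707276675699,  y_3 = 17299·32176140+930·598510801 = 1113230090790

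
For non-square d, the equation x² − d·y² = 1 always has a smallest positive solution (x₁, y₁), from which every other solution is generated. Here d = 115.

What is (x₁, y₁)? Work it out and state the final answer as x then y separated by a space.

√115 → a₀=10, period (1,2,1,1,1,1,1,2,1,20); ℓ=10 even so k=9
a_0=10:  p_0=10·1+0=10,  q_0=10·0+1=1
…
a_3=1:  p_3=1·32+11=43,  q_3=1·3+1=4
…
a_6=1:  p_6=1·118+75=193,  q_6=1·11+7=18
a_7=1:  p_7=1·193+118=311,  q_7=1·18+11=29
a_8=2:  p_8=2·311+193=815,  q_8=2·29+18=76
a_9=1:  p_9=1·815+311=1126,  q_9=1·76+29=105
fundamental: x₁=1126, y₁=105  (since 1267876 − 115·11025 = 1)

1126 105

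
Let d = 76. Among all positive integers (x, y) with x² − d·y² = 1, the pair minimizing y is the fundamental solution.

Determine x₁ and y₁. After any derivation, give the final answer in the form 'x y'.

57799 6630

[8; 1,2,1,1,5,4,5,1,1,2,1,16] for √76; ℓ=12 ⇒ convergent index 11
k=0  a_k=8  p_k/q_k = 8/1
k=1  a_k=1  p_k/q_k = 9/1
k=2  a_k=2  p_k/q_k = 26/3
k=3  a_k=1  p_k/q_k = 35/4
k=4  a_k=1  p_k/q_k = 61/7
k=5  a_k=5  p_k/q_k = 340/39
k=6  a_k=4  p_k/q_k = 1421/163
…
k=8  a_k=1  p_k/q_k = 8866/1017
k=9  a_k=1  p_k/q_k = 16311/1871
k=10  a_k=2  p_k/q_k = 41488/4759
k=11  a_k=1  p_k/q_k = 57799/6630
(x₁, y₁) = (57799, 6630);  57799² − 76·6630² = 1 ✓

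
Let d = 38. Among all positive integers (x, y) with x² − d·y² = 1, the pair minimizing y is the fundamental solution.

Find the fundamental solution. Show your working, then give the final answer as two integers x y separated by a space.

37 6

d=38: √d = [6; 6,12] (ℓ=2, even), read p_1/q_1
k=0  a_k=6  p_k/q_k = 6/1
k=1  a_k=6  p_k/q_k = 37/6
→ (37, 6).  Check: 37²=1369, 38·6²=1368, difference 1.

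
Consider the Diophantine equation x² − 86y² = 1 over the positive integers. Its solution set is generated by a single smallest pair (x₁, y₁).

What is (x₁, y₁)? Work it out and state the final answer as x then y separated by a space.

10405 1122

[9; 3,1,1,1,8,1,1,1,3,18] for √86; ℓ=10 ⇒ convergent index 9
i=0: a=9 ⇒ p=9, q=1
…
i=2: a=1 ⇒ p=37, q=4
…
i=5: a=8 ⇒ p=881, q=95
…
i=8: a=1 ⇒ p=2847, q=307
i=9: a=3 ⇒ p=10405, q=1122
(x₁, y₁) = (10405, 1122);  10405² − 86·1122² = 1 ✓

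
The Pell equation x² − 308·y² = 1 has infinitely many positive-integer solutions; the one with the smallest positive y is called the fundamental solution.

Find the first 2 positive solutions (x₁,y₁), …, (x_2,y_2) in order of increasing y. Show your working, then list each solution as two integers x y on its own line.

d=308: √d = [17; 1,1,4,1,1,34] (ℓ=6, even), read p_5/q_5
step 0: (17, 1)  from 17·(1,0) + (0,1)
step 1: (18, 1)  from 1·(17,1) + (1,0)
step 2: (35, 2)  from 1·(18,1) + (17,1)
step 3: (158, 9)  from 4·(35,2) + (18,1)
step 4: (193, 11)  from 1·(158,9) + (35,2)
step 5: (351, 20)  from 1·(193,11) + (158,9)
fundamental: x₁=351, y₁=20  (since 123201 − 308·400 = 1)
n=2: (351,20)∘(351,20) = (351·351+308·20·20, 351·20+20·351) = (246401,14040)

351 20
246401 14040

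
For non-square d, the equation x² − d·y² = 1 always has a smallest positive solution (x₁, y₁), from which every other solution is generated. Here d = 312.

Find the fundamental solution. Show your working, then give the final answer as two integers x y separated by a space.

53 3

√312 → a₀=17, period (1,1,1,34); ℓ=4 even so k=3
i=0: a=17 ⇒ p=17, q=1
i=1: a=1 ⇒ p=18, q=1
i=2: a=1 ⇒ p=35, q=2
i=3: a=1 ⇒ p=53, q=3
(x₁, y₁) = (53, 3);  53² − 312·3² = 1 ✓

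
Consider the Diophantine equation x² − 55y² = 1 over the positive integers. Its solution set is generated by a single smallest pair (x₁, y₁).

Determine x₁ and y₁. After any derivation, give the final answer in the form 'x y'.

89 12

d=55: √d = [7; 2,2,2,14] (ℓ=4, even), read p_3/q_3
i=0: a=7 ⇒ p=7, q=1
i=1: a=2 ⇒ p=15, q=2
i=2: a=2 ⇒ p=37, q=5
i=3: a=2 ⇒ p=89, q=12
fundamental: x₁=89, y₁=12  (since 7921 − 55·144 = 1)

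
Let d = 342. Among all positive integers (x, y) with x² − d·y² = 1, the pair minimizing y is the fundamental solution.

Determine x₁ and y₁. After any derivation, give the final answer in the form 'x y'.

√342 → a₀=18, period (2,36); ℓ=2 even so k=1
a_0=18:  p_0=18·1+0=18,  q_0=18·0+1=1
a_1=2:  p_1=2·18+1=37,  q_1=2·1+0=2
→ (37, 2).  Check: 37²=1369, 342·2²=1368, difference 1.

37 2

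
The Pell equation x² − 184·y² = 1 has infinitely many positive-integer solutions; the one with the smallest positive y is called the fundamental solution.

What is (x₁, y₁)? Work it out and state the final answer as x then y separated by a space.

√184 → a₀=13, period (1,1,3,2,1,2,1,2,3,1,1,26); ℓ=12 even so k=11
step 0: (13, 1)  from 13·(1,0) + (0,1)
…
step 2: (27, 2)  from 1·(14,1) + (13,1)
step 3: (95, 7)  from 3·(27,2) + (14,1)
step 4: (217, 16)  from 2·(95,7) + (27,2)
step 5: (312, 23)  from 1·(217,16) + (95,7)
…
step 7: (1153, 85)  from 1·(841,62) + (312,23)
…
step 9: (10594, 781)  from 3·(3147,232) + (1153,85)
step 10: (13741, 1013)  from 1·(10594,781) + (3147,232)
step 11: (24335, 1794)  from 1·(13741,1013) + (10594,781)
(x₁, y₁) = (24335, 1794);  24335² − 184·1794² = 1 ✓

24335 1794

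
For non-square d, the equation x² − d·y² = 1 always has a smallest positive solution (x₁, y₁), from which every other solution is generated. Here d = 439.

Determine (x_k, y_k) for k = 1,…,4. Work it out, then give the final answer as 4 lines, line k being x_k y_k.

d=439: √d = [20; 1,19,1,40] (ℓ=4, even), read p_3/q_3
k=0  a_k=20  p_k/q_k = 20/1
k=1  a_k=1  p_k/q_k = 21/1
k=2  a_k=19  p_k/q_k = 419/20
k=3  a_k=1  p_k/q_k = 440/21
(x₁, y₁) = (440, 21);  440² − 439·21² = 1 ✓
(440+21√439)^2 = 387199 + 18480√439
(440+21√439)^3 = 340734680 + 16262379√439
(440+21√439)^4 = 299846131201 + 14310875040√439

440 21
387199 18480
340734680 16262379
299846131201 14310875040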